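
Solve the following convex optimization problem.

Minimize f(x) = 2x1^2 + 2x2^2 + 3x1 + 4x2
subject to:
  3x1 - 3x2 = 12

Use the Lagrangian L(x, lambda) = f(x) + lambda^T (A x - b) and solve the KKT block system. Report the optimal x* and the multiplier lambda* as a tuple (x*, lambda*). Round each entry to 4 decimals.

Form the Lagrangian:
  L(x, lambda) = (1/2) x^T Q x + c^T x + lambda^T (A x - b)
Stationarity (grad_x L = 0): Q x + c + A^T lambda = 0.
Primal feasibility: A x = b.

This gives the KKT block system:
  [ Q   A^T ] [ x     ]   [-c ]
  [ A    0  ] [ lambda ] = [ b ]

Solving the linear system:
  x*      = (1.125, -2.875)
  lambda* = (-2.5)
  f(x*)   = 10.9375

x* = (1.125, -2.875), lambda* = (-2.5)


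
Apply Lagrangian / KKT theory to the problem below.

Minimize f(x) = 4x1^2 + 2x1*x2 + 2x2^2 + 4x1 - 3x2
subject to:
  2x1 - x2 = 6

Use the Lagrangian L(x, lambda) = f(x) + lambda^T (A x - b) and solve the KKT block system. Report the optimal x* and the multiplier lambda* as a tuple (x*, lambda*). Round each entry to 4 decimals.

Form the Lagrangian:
  L(x, lambda) = (1/2) x^T Q x + c^T x + lambda^T (A x - b)
Stationarity (grad_x L = 0): Q x + c + A^T lambda = 0.
Primal feasibility: A x = b.

This gives the KKT block system:
  [ Q   A^T ] [ x     ]   [-c ]
  [ A    0  ] [ lambda ] = [ b ]

Solving the linear system:
  x*      = (1.9375, -2.125)
  lambda* = (-7.625)
  f(x*)   = 29.9375

x* = (1.9375, -2.125), lambda* = (-7.625)


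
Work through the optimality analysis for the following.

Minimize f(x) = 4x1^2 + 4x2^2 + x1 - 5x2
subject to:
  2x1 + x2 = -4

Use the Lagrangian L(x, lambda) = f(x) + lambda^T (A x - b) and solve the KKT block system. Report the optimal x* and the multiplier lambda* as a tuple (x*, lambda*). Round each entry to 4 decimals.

Form the Lagrangian:
  L(x, lambda) = (1/2) x^T Q x + c^T x + lambda^T (A x - b)
Stationarity (grad_x L = 0): Q x + c + A^T lambda = 0.
Primal feasibility: A x = b.

This gives the KKT block system:
  [ Q   A^T ] [ x     ]   [-c ]
  [ A    0  ] [ lambda ] = [ b ]

Solving the linear system:
  x*      = (-1.875, -0.25)
  lambda* = (7)
  f(x*)   = 13.6875

x* = (-1.875, -0.25), lambda* = (7)


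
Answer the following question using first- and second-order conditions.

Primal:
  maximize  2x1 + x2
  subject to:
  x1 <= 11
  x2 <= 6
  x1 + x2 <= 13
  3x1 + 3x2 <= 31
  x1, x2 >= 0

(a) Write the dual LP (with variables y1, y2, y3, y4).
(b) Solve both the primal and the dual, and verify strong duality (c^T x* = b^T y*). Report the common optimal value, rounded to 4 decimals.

The standard primal-dual pair for 'max c^T x s.t. A x <= b, x >= 0' is:
  Dual:  min b^T y  s.t.  A^T y >= c,  y >= 0.

So the dual LP is:
  minimize  11y1 + 6y2 + 13y3 + 31y4
  subject to:
    y1 + y3 + 3y4 >= 2
    y2 + y3 + 3y4 >= 1
    y1, y2, y3, y4 >= 0

Solving the primal: x* = (10.3333, 0).
  primal value c^T x* = 20.6667.
Solving the dual: y* = (0, 0, 0, 0.6667).
  dual value b^T y* = 20.6667.
Strong duality: c^T x* = b^T y*. Confirmed.

20.6667


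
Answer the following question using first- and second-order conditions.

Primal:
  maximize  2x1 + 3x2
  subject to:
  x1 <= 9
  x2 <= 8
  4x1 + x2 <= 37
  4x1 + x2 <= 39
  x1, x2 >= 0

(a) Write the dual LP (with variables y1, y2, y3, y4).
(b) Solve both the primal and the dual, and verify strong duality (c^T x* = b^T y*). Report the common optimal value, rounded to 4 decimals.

The standard primal-dual pair for 'max c^T x s.t. A x <= b, x >= 0' is:
  Dual:  min b^T y  s.t.  A^T y >= c,  y >= 0.

So the dual LP is:
  minimize  9y1 + 8y2 + 37y3 + 39y4
  subject to:
    y1 + 4y3 + 4y4 >= 2
    y2 + y3 + y4 >= 3
    y1, y2, y3, y4 >= 0

Solving the primal: x* = (7.25, 8).
  primal value c^T x* = 38.5.
Solving the dual: y* = (0, 2.5, 0.5, 0).
  dual value b^T y* = 38.5.
Strong duality: c^T x* = b^T y*. Confirmed.

38.5


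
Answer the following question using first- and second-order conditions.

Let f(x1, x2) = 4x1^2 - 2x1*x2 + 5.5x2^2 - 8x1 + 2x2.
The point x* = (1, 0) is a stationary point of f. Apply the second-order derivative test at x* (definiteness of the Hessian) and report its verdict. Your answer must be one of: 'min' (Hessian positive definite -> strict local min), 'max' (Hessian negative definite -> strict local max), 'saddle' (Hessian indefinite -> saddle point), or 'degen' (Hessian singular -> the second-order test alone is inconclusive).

Compute the Hessian H = grad^2 f:
  H = [[8, -2], [-2, 11]]
Verify stationarity: grad f(x*) = H x* + g = (0, 0).
Eigenvalues of H: 7, 12.
Both eigenvalues > 0, so H is positive definite -> x* is a strict local min.

min


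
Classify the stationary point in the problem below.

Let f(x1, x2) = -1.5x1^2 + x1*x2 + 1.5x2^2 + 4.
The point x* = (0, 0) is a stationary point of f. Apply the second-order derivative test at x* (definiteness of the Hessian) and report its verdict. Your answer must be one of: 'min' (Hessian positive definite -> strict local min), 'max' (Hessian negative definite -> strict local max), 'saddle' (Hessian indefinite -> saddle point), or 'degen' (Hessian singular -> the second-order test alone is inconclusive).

Compute the Hessian H = grad^2 f:
  H = [[-3, 1], [1, 3]]
Verify stationarity: grad f(x*) = H x* + g = (0, 0).
Eigenvalues of H: -3.1623, 3.1623.
Eigenvalues have mixed signs, so H is indefinite -> x* is a saddle point.

saddle


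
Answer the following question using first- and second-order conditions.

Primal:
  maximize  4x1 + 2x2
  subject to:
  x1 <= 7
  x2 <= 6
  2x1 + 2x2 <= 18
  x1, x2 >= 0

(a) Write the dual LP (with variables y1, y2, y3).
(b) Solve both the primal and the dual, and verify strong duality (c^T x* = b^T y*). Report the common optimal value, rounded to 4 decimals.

The standard primal-dual pair for 'max c^T x s.t. A x <= b, x >= 0' is:
  Dual:  min b^T y  s.t.  A^T y >= c,  y >= 0.

So the dual LP is:
  minimize  7y1 + 6y2 + 18y3
  subject to:
    y1 + 2y3 >= 4
    y2 + 2y3 >= 2
    y1, y2, y3 >= 0

Solving the primal: x* = (7, 2).
  primal value c^T x* = 32.
Solving the dual: y* = (2, 0, 1).
  dual value b^T y* = 32.
Strong duality: c^T x* = b^T y*. Confirmed.

32


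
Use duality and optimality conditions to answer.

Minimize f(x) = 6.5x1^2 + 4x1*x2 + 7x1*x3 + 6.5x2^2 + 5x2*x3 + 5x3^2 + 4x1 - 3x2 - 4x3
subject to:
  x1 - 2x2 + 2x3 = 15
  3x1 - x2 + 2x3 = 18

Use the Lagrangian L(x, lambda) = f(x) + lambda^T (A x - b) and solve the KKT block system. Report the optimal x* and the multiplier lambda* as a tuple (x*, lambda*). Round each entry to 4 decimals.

Form the Lagrangian:
  L(x, lambda) = (1/2) x^T Q x + c^T x + lambda^T (A x - b)
Stationarity (grad_x L = 0): Q x + c + A^T lambda = 0.
Primal feasibility: A x = b.

This gives the KKT block system:
  [ Q   A^T ] [ x     ]   [-c ]
  [ A    0  ] [ lambda ] = [ b ]

Solving the linear system:
  x*      = (2.9842, -2.9684, 3.0395)
  lambda* = (1.7668, -17.9881)
  f(x*)   = 152.9842

x* = (2.9842, -2.9684, 3.0395), lambda* = (1.7668, -17.9881)


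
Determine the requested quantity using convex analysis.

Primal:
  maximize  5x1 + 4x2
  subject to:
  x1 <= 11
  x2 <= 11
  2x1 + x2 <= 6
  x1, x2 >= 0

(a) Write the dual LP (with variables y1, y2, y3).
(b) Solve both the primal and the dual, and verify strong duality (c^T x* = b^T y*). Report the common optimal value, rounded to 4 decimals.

The standard primal-dual pair for 'max c^T x s.t. A x <= b, x >= 0' is:
  Dual:  min b^T y  s.t.  A^T y >= c,  y >= 0.

So the dual LP is:
  minimize  11y1 + 11y2 + 6y3
  subject to:
    y1 + 2y3 >= 5
    y2 + y3 >= 4
    y1, y2, y3 >= 0

Solving the primal: x* = (0, 6).
  primal value c^T x* = 24.
Solving the dual: y* = (0, 0, 4).
  dual value b^T y* = 24.
Strong duality: c^T x* = b^T y*. Confirmed.

24


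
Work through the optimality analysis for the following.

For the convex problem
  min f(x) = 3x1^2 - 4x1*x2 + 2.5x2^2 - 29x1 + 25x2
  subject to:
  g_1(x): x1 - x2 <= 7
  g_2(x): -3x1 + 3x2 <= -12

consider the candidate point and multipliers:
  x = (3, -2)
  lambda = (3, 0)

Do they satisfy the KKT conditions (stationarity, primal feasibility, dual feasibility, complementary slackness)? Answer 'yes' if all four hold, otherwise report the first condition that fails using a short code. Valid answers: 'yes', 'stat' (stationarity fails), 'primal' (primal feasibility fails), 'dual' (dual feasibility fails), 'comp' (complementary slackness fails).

Gradient of f: grad f(x) = Q x + c = (-3, 3)
Constraint values g_i(x) = a_i^T x - b_i:
  g_1((3, -2)) = -2
  g_2((3, -2)) = -3
Stationarity residual: grad f(x) + sum_i lambda_i a_i = (0, 0)
  -> stationarity OK
Primal feasibility (all g_i <= 0): OK
Dual feasibility (all lambda_i >= 0): OK
Complementary slackness (lambda_i * g_i(x) = 0 for all i): FAILS

Verdict: the first failing condition is complementary_slackness -> comp.

comp


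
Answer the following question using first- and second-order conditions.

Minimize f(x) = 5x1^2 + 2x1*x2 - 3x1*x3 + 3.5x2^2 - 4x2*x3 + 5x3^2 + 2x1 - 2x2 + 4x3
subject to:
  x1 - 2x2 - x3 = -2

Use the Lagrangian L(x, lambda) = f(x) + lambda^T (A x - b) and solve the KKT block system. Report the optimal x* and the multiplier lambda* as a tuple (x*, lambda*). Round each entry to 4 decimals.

Form the Lagrangian:
  L(x, lambda) = (1/2) x^T Q x + c^T x + lambda^T (A x - b)
Stationarity (grad_x L = 0): Q x + c + A^T lambda = 0.
Primal feasibility: A x = b.

This gives the KKT block system:
  [ Q   A^T ] [ x     ]   [-c ]
  [ A    0  ] [ lambda ] = [ b ]

Solving the linear system:
  x*      = (-0.5304, 0.7859, -0.1022)
  lambda* = (1.4249)
  f(x*)   = -0.0958

x* = (-0.5304, 0.7859, -0.1022), lambda* = (1.4249)


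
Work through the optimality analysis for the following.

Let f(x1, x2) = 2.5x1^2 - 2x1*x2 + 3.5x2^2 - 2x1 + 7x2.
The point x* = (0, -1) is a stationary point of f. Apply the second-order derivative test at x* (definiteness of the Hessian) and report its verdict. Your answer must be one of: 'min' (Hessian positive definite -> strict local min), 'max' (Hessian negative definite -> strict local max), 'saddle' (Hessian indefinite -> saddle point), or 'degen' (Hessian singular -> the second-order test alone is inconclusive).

Compute the Hessian H = grad^2 f:
  H = [[5, -2], [-2, 7]]
Verify stationarity: grad f(x*) = H x* + g = (0, 0).
Eigenvalues of H: 3.7639, 8.2361.
Both eigenvalues > 0, so H is positive definite -> x* is a strict local min.

min


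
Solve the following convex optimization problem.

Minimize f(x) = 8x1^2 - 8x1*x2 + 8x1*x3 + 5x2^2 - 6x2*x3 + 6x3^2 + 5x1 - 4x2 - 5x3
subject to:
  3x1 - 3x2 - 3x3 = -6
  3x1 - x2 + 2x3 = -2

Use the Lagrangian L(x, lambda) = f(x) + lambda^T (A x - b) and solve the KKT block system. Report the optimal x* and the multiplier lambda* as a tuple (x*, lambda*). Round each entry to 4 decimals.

Form the Lagrangian:
  L(x, lambda) = (1/2) x^T Q x + c^T x + lambda^T (A x - b)
Stationarity (grad_x L = 0): Q x + c + A^T lambda = 0.
Primal feasibility: A x = b.

This gives the KKT block system:
  [ Q   A^T ] [ x     ]   [-c ]
  [ A    0  ] [ lambda ] = [ b ]

Solving the linear system:
  x*      = (-1.0752, 0.208, 0.7168)
  lambda* = (-0.1652, 2.8761)
  f(x*)   = -2.5155

x* = (-1.0752, 0.208, 0.7168), lambda* = (-0.1652, 2.8761)


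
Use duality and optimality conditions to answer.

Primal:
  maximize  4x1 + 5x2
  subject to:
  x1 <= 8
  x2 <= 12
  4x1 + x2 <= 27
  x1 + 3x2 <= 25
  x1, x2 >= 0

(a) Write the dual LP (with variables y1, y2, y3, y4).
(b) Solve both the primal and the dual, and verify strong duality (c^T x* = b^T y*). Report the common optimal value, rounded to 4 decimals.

The standard primal-dual pair for 'max c^T x s.t. A x <= b, x >= 0' is:
  Dual:  min b^T y  s.t.  A^T y >= c,  y >= 0.

So the dual LP is:
  minimize  8y1 + 12y2 + 27y3 + 25y4
  subject to:
    y1 + 4y3 + y4 >= 4
    y2 + y3 + 3y4 >= 5
    y1, y2, y3, y4 >= 0

Solving the primal: x* = (5.0909, 6.6364).
  primal value c^T x* = 53.5455.
Solving the dual: y* = (0, 0, 0.6364, 1.4545).
  dual value b^T y* = 53.5455.
Strong duality: c^T x* = b^T y*. Confirmed.

53.5455


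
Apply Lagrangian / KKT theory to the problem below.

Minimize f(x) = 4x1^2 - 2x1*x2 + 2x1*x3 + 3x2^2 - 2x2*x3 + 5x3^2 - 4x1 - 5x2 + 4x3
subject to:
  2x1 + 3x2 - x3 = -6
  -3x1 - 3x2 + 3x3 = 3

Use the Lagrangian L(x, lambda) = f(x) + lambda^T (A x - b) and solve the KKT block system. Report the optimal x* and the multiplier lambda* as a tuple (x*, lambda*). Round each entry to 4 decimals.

Form the Lagrangian:
  L(x, lambda) = (1/2) x^T Q x + c^T x + lambda^T (A x - b)
Stationarity (grad_x L = 0): Q x + c + A^T lambda = 0.
Primal feasibility: A x = b.

This gives the KKT block system:
  [ Q   A^T ] [ x     ]   [-c ]
  [ A    0  ] [ lambda ] = [ b ]

Solving the linear system:
  x*      = (-0.2059, -2.3971, -1.6029)
  lambda* = (11.7059, 6.451)
  f(x*)   = 28.6397

x* = (-0.2059, -2.3971, -1.6029), lambda* = (11.7059, 6.451)


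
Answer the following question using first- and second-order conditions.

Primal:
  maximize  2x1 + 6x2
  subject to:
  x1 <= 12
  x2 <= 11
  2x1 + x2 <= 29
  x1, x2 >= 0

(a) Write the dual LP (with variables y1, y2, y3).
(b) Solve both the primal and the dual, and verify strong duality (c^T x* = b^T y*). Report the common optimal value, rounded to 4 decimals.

The standard primal-dual pair for 'max c^T x s.t. A x <= b, x >= 0' is:
  Dual:  min b^T y  s.t.  A^T y >= c,  y >= 0.

So the dual LP is:
  minimize  12y1 + 11y2 + 29y3
  subject to:
    y1 + 2y3 >= 2
    y2 + y3 >= 6
    y1, y2, y3 >= 0

Solving the primal: x* = (9, 11).
  primal value c^T x* = 84.
Solving the dual: y* = (0, 5, 1).
  dual value b^T y* = 84.
Strong duality: c^T x* = b^T y*. Confirmed.

84


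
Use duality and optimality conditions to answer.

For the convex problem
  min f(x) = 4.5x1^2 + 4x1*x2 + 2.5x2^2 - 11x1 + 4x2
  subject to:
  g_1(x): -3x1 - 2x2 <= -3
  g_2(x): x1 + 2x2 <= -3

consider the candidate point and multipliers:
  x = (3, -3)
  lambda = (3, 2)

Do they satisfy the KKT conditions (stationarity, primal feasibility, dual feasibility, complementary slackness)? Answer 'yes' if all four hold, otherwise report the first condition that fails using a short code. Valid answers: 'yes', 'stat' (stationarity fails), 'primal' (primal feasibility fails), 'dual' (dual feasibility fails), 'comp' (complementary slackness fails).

Gradient of f: grad f(x) = Q x + c = (4, 1)
Constraint values g_i(x) = a_i^T x - b_i:
  g_1((3, -3)) = 0
  g_2((3, -3)) = 0
Stationarity residual: grad f(x) + sum_i lambda_i a_i = (-3, -1)
  -> stationarity FAILS
Primal feasibility (all g_i <= 0): OK
Dual feasibility (all lambda_i >= 0): OK
Complementary slackness (lambda_i * g_i(x) = 0 for all i): OK

Verdict: the first failing condition is stationarity -> stat.

stat


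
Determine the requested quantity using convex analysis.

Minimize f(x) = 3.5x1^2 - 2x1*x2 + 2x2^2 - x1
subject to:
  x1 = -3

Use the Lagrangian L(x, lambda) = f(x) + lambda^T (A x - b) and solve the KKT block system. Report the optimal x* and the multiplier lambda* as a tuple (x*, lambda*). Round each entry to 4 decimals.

Form the Lagrangian:
  L(x, lambda) = (1/2) x^T Q x + c^T x + lambda^T (A x - b)
Stationarity (grad_x L = 0): Q x + c + A^T lambda = 0.
Primal feasibility: A x = b.

This gives the KKT block system:
  [ Q   A^T ] [ x     ]   [-c ]
  [ A    0  ] [ lambda ] = [ b ]

Solving the linear system:
  x*      = (-3, -1.5)
  lambda* = (19)
  f(x*)   = 30

x* = (-3, -1.5), lambda* = (19)


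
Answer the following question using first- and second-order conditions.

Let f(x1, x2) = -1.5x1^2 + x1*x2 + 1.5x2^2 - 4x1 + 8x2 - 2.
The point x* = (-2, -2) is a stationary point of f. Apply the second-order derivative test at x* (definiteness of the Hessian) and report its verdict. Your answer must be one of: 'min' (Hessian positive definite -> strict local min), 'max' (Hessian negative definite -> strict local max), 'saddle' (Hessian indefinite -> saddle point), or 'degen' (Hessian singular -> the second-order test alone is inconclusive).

Compute the Hessian H = grad^2 f:
  H = [[-3, 1], [1, 3]]
Verify stationarity: grad f(x*) = H x* + g = (0, 0).
Eigenvalues of H: -3.1623, 3.1623.
Eigenvalues have mixed signs, so H is indefinite -> x* is a saddle point.

saddle


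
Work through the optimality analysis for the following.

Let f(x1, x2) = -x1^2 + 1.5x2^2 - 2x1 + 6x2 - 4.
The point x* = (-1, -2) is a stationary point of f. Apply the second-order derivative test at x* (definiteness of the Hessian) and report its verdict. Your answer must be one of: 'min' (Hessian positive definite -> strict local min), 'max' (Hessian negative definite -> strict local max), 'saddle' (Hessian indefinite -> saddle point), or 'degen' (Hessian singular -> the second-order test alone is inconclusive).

Compute the Hessian H = grad^2 f:
  H = [[-2, 0], [0, 3]]
Verify stationarity: grad f(x*) = H x* + g = (0, 0).
Eigenvalues of H: -2, 3.
Eigenvalues have mixed signs, so H is indefinite -> x* is a saddle point.

saddle


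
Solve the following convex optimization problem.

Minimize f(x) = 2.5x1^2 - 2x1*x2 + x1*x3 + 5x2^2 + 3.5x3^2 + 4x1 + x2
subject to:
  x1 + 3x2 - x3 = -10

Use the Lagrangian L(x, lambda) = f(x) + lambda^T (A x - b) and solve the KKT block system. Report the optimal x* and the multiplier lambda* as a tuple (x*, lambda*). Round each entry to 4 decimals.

Form the Lagrangian:
  L(x, lambda) = (1/2) x^T Q x + c^T x + lambda^T (A x - b)
Stationarity (grad_x L = 0): Q x + c + A^T lambda = 0.
Primal feasibility: A x = b.

This gives the KKT block system:
  [ Q   A^T ] [ x     ]   [-c ]
  [ A    0  ] [ lambda ] = [ b ]

Solving the linear system:
  x*      = (-2.7695, -2.0558, 1.0632)
  lambda* = (4.6729)
  f(x*)   = 16.7974

x* = (-2.7695, -2.0558, 1.0632), lambda* = (4.6729)


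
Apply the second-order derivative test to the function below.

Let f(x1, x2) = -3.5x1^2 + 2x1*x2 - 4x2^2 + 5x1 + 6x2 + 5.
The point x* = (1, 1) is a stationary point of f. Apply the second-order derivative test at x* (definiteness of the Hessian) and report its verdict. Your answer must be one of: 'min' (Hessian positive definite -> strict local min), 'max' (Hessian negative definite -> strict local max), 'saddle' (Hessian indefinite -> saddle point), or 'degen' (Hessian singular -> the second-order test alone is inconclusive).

Compute the Hessian H = grad^2 f:
  H = [[-7, 2], [2, -8]]
Verify stationarity: grad f(x*) = H x* + g = (0, 0).
Eigenvalues of H: -9.5616, -5.4384.
Both eigenvalues < 0, so H is negative definite -> x* is a strict local max.

max


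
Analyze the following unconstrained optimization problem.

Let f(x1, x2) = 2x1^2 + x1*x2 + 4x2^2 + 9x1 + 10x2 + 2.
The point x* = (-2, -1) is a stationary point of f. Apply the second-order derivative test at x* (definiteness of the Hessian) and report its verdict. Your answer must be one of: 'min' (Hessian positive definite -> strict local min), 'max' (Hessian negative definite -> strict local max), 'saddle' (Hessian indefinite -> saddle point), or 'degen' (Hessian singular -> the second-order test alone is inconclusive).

Compute the Hessian H = grad^2 f:
  H = [[4, 1], [1, 8]]
Verify stationarity: grad f(x*) = H x* + g = (0, 0).
Eigenvalues of H: 3.7639, 8.2361.
Both eigenvalues > 0, so H is positive definite -> x* is a strict local min.

min


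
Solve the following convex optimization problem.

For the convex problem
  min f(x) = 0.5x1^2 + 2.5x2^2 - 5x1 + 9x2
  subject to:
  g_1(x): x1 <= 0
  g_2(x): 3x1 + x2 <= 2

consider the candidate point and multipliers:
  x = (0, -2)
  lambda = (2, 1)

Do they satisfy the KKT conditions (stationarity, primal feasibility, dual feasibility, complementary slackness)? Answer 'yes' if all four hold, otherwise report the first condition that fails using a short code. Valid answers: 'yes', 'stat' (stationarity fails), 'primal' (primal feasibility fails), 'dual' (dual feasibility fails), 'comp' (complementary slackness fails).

Gradient of f: grad f(x) = Q x + c = (-5, -1)
Constraint values g_i(x) = a_i^T x - b_i:
  g_1((0, -2)) = 0
  g_2((0, -2)) = -4
Stationarity residual: grad f(x) + sum_i lambda_i a_i = (0, 0)
  -> stationarity OK
Primal feasibility (all g_i <= 0): OK
Dual feasibility (all lambda_i >= 0): OK
Complementary slackness (lambda_i * g_i(x) = 0 for all i): FAILS

Verdict: the first failing condition is complementary_slackness -> comp.

comp


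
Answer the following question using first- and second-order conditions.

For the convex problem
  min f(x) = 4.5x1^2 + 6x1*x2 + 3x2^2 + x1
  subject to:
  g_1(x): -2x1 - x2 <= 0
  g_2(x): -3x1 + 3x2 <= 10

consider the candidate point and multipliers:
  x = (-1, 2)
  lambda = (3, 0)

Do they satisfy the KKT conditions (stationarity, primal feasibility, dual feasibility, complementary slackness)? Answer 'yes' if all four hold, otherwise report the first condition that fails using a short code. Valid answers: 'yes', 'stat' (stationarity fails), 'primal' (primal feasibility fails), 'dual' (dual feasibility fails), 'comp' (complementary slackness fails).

Gradient of f: grad f(x) = Q x + c = (4, 6)
Constraint values g_i(x) = a_i^T x - b_i:
  g_1((-1, 2)) = 0
  g_2((-1, 2)) = -1
Stationarity residual: grad f(x) + sum_i lambda_i a_i = (-2, 3)
  -> stationarity FAILS
Primal feasibility (all g_i <= 0): OK
Dual feasibility (all lambda_i >= 0): OK
Complementary slackness (lambda_i * g_i(x) = 0 for all i): OK

Verdict: the first failing condition is stationarity -> stat.

stat


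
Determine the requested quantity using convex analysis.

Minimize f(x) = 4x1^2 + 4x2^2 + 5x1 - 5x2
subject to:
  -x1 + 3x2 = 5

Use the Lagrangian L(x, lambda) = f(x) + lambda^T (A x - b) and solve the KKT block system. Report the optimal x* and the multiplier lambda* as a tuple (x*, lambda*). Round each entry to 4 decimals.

Form the Lagrangian:
  L(x, lambda) = (1/2) x^T Q x + c^T x + lambda^T (A x - b)
Stationarity (grad_x L = 0): Q x + c + A^T lambda = 0.
Primal feasibility: A x = b.

This gives the KKT block system:
  [ Q   A^T ] [ x     ]   [-c ]
  [ A    0  ] [ lambda ] = [ b ]

Solving the linear system:
  x*      = (-0.875, 1.375)
  lambda* = (-2)
  f(x*)   = -0.625

x* = (-0.875, 1.375), lambda* = (-2)


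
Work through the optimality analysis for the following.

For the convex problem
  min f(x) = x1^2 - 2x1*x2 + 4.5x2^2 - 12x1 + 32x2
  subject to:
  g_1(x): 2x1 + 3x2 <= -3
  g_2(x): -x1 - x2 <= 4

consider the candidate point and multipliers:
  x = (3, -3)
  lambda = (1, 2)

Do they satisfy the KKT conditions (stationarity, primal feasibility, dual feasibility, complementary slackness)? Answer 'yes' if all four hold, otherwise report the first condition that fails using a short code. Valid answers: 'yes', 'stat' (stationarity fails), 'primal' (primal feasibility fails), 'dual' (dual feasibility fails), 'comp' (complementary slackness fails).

Gradient of f: grad f(x) = Q x + c = (0, -1)
Constraint values g_i(x) = a_i^T x - b_i:
  g_1((3, -3)) = 0
  g_2((3, -3)) = -4
Stationarity residual: grad f(x) + sum_i lambda_i a_i = (0, 0)
  -> stationarity OK
Primal feasibility (all g_i <= 0): OK
Dual feasibility (all lambda_i >= 0): OK
Complementary slackness (lambda_i * g_i(x) = 0 for all i): FAILS

Verdict: the first failing condition is complementary_slackness -> comp.

comp


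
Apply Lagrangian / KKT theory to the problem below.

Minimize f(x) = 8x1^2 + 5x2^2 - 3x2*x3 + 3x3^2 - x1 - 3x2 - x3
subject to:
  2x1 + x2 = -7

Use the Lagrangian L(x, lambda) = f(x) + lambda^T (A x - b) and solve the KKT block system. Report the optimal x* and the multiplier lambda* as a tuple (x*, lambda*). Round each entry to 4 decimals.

Form the Lagrangian:
  L(x, lambda) = (1/2) x^T Q x + c^T x + lambda^T (A x - b)
Stationarity (grad_x L = 0): Q x + c + A^T lambda = 0.
Primal feasibility: A x = b.

This gives the KKT block system:
  [ Q   A^T ] [ x     ]   [-c ]
  [ A    0  ] [ lambda ] = [ b ]

Solving the linear system:
  x*      = (-2.5, -2, -0.8333)
  lambda* = (20.5)
  f(x*)   = 76.4167

x* = (-2.5, -2, -0.8333), lambda* = (20.5)


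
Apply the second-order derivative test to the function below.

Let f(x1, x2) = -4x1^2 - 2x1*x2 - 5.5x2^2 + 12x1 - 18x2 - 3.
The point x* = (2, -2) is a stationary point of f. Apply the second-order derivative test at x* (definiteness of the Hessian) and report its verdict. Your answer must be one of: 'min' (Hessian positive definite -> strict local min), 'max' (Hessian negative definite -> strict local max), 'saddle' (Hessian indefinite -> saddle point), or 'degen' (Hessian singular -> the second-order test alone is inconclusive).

Compute the Hessian H = grad^2 f:
  H = [[-8, -2], [-2, -11]]
Verify stationarity: grad f(x*) = H x* + g = (0, 0).
Eigenvalues of H: -12, -7.
Both eigenvalues < 0, so H is negative definite -> x* is a strict local max.

max


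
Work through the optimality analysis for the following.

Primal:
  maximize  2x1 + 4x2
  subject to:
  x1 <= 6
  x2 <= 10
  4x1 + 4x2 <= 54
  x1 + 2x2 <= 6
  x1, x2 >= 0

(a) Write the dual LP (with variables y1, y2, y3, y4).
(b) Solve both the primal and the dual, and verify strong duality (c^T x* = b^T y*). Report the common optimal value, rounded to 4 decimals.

The standard primal-dual pair for 'max c^T x s.t. A x <= b, x >= 0' is:
  Dual:  min b^T y  s.t.  A^T y >= c,  y >= 0.

So the dual LP is:
  minimize  6y1 + 10y2 + 54y3 + 6y4
  subject to:
    y1 + 4y3 + y4 >= 2
    y2 + 4y3 + 2y4 >= 4
    y1, y2, y3, y4 >= 0

Solving the primal: x* = (0, 3).
  primal value c^T x* = 12.
Solving the dual: y* = (0, 0, 0, 2).
  dual value b^T y* = 12.
Strong duality: c^T x* = b^T y*. Confirmed.

12


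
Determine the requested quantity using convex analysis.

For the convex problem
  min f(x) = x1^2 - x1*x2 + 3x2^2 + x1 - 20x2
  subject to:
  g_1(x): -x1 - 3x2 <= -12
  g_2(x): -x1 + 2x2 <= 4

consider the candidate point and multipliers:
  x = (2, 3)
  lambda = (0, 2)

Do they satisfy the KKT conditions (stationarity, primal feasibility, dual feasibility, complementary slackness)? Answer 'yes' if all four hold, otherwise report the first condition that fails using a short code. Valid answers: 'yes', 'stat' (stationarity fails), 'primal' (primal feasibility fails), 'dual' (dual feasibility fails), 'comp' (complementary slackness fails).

Gradient of f: grad f(x) = Q x + c = (2, -4)
Constraint values g_i(x) = a_i^T x - b_i:
  g_1((2, 3)) = 1
  g_2((2, 3)) = 0
Stationarity residual: grad f(x) + sum_i lambda_i a_i = (0, 0)
  -> stationarity OK
Primal feasibility (all g_i <= 0): FAILS
Dual feasibility (all lambda_i >= 0): OK
Complementary slackness (lambda_i * g_i(x) = 0 for all i): OK

Verdict: the first failing condition is primal_feasibility -> primal.

primal


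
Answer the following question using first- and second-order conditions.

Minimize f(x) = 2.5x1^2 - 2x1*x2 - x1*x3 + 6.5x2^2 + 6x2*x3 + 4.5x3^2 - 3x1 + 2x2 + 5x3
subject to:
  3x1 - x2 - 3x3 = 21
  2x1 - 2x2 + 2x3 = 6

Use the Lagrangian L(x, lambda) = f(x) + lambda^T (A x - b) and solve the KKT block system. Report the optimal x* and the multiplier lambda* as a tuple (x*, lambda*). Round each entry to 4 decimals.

Form the Lagrangian:
  L(x, lambda) = (1/2) x^T Q x + c^T x + lambda^T (A x - b)
Stationarity (grad_x L = 0): Q x + c + A^T lambda = 0.
Primal feasibility: A x = b.

This gives the KKT block system:
  [ Q   A^T ] [ x     ]   [-c ]
  [ A    0  ] [ lambda ] = [ b ]

Solving the linear system:
  x*      = (5.3896, 0.5844, -1.8052)
  lambda* = (-6.2857, -2.8636)
  f(x*)   = 62.5779

x* = (5.3896, 0.5844, -1.8052), lambda* = (-6.2857, -2.8636)


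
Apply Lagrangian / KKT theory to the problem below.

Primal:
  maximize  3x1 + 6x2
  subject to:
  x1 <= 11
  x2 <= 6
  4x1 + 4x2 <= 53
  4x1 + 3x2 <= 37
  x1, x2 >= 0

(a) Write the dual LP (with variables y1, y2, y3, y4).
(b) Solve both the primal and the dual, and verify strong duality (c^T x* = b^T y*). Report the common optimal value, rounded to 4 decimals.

The standard primal-dual pair for 'max c^T x s.t. A x <= b, x >= 0' is:
  Dual:  min b^T y  s.t.  A^T y >= c,  y >= 0.

So the dual LP is:
  minimize  11y1 + 6y2 + 53y3 + 37y4
  subject to:
    y1 + 4y3 + 4y4 >= 3
    y2 + 4y3 + 3y4 >= 6
    y1, y2, y3, y4 >= 0

Solving the primal: x* = (4.75, 6).
  primal value c^T x* = 50.25.
Solving the dual: y* = (0, 3.75, 0, 0.75).
  dual value b^T y* = 50.25.
Strong duality: c^T x* = b^T y*. Confirmed.

50.25


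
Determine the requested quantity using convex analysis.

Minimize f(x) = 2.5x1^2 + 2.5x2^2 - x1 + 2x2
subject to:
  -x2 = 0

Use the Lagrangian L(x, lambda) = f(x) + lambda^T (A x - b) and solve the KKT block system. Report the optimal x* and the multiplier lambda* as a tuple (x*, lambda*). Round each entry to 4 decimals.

Form the Lagrangian:
  L(x, lambda) = (1/2) x^T Q x + c^T x + lambda^T (A x - b)
Stationarity (grad_x L = 0): Q x + c + A^T lambda = 0.
Primal feasibility: A x = b.

This gives the KKT block system:
  [ Q   A^T ] [ x     ]   [-c ]
  [ A    0  ] [ lambda ] = [ b ]

Solving the linear system:
  x*      = (0.2, 0)
  lambda* = (2)
  f(x*)   = -0.1

x* = (0.2, 0), lambda* = (2)


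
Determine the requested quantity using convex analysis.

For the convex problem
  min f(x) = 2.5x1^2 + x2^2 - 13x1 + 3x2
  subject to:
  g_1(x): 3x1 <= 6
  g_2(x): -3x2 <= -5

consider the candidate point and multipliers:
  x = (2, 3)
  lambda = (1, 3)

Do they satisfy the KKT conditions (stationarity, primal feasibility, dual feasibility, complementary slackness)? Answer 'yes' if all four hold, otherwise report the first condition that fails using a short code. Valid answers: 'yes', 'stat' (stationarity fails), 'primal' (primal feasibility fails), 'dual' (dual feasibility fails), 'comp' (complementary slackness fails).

Gradient of f: grad f(x) = Q x + c = (-3, 9)
Constraint values g_i(x) = a_i^T x - b_i:
  g_1((2, 3)) = 0
  g_2((2, 3)) = -4
Stationarity residual: grad f(x) + sum_i lambda_i a_i = (0, 0)
  -> stationarity OK
Primal feasibility (all g_i <= 0): OK
Dual feasibility (all lambda_i >= 0): OK
Complementary slackness (lambda_i * g_i(x) = 0 for all i): FAILS

Verdict: the first failing condition is complementary_slackness -> comp.

comp


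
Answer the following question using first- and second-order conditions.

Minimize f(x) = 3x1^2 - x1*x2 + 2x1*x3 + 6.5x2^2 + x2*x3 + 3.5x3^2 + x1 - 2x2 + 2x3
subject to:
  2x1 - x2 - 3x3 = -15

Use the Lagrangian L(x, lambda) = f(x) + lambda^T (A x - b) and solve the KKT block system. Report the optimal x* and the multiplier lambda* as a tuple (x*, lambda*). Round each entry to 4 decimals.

Form the Lagrangian:
  L(x, lambda) = (1/2) x^T Q x + c^T x + lambda^T (A x - b)
Stationarity (grad_x L = 0): Q x + c + A^T lambda = 0.
Primal feasibility: A x = b.

This gives the KKT block system:
  [ Q   A^T ] [ x     ]   [-c ]
  [ A    0  ] [ lambda ] = [ b ]

Solving the linear system:
  x*      = (-3.0008, 0.127, 2.9572)
  lambda* = (5.6086)
  f(x*)   = 43.3941

x* = (-3.0008, 0.127, 2.9572), lambda* = (5.6086)


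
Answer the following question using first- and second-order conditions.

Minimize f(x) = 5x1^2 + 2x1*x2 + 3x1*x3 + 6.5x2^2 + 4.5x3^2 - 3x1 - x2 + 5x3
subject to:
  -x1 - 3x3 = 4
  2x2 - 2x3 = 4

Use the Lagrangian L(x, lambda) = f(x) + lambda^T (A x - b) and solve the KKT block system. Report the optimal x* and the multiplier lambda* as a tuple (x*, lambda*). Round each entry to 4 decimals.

Form the Lagrangian:
  L(x, lambda) = (1/2) x^T Q x + c^T x + lambda^T (A x - b)
Stationarity (grad_x L = 0): Q x + c + A^T lambda = 0.
Primal feasibility: A x = b.

This gives the KKT block system:
  [ Q   A^T ] [ x     ]   [-c ]
  [ A    0  ] [ lambda ] = [ b ]

Solving the linear system:
  x*      = (0.6463, 0.4512, -1.5488)
  lambda* = (-0.2805, -3.0793)
  f(x*)   = 1.6524

x* = (0.6463, 0.4512, -1.5488), lambda* = (-0.2805, -3.0793)


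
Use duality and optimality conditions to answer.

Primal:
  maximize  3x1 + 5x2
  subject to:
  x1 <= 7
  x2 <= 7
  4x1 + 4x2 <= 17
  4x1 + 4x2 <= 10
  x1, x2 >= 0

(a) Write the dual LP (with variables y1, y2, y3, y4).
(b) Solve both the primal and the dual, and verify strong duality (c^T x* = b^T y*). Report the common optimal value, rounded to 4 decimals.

The standard primal-dual pair for 'max c^T x s.t. A x <= b, x >= 0' is:
  Dual:  min b^T y  s.t.  A^T y >= c,  y >= 0.

So the dual LP is:
  minimize  7y1 + 7y2 + 17y3 + 10y4
  subject to:
    y1 + 4y3 + 4y4 >= 3
    y2 + 4y3 + 4y4 >= 5
    y1, y2, y3, y4 >= 0

Solving the primal: x* = (0, 2.5).
  primal value c^T x* = 12.5.
Solving the dual: y* = (0, 0, 0, 1.25).
  dual value b^T y* = 12.5.
Strong duality: c^T x* = b^T y*. Confirmed.

12.5


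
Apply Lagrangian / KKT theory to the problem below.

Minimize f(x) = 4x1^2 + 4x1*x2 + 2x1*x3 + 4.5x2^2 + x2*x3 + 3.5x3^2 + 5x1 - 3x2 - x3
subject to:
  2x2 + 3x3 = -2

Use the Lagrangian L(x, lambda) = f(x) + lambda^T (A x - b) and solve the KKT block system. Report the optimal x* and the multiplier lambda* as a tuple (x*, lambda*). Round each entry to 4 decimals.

Form the Lagrangian:
  L(x, lambda) = (1/2) x^T Q x + c^T x + lambda^T (A x - b)
Stationarity (grad_x L = 0): Q x + c + A^T lambda = 0.
Primal feasibility: A x = b.

This gives the KKT block system:
  [ Q   A^T ] [ x     ]   [-c ]
  [ A    0  ] [ lambda ] = [ b ]

Solving the linear system:
  x*      = (-0.4958, 0.1124, -0.7416)
  lambda* = (2.3567)
  f(x*)   = 1.3195

x* = (-0.4958, 0.1124, -0.7416), lambda* = (2.3567)


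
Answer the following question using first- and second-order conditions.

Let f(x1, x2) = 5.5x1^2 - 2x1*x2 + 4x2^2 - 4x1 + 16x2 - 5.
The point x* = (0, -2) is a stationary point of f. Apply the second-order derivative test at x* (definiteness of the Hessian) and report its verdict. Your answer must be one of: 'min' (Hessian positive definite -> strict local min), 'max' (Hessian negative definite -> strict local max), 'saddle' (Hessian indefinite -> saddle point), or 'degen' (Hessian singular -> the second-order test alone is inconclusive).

Compute the Hessian H = grad^2 f:
  H = [[11, -2], [-2, 8]]
Verify stationarity: grad f(x*) = H x* + g = (0, 0).
Eigenvalues of H: 7, 12.
Both eigenvalues > 0, so H is positive definite -> x* is a strict local min.

min


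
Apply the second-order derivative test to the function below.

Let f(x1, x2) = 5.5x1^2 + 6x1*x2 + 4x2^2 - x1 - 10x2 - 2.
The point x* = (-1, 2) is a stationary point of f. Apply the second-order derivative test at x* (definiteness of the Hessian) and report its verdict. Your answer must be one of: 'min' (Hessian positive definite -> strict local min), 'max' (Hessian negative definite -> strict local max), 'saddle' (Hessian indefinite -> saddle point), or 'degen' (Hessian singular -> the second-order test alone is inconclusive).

Compute the Hessian H = grad^2 f:
  H = [[11, 6], [6, 8]]
Verify stationarity: grad f(x*) = H x* + g = (0, 0).
Eigenvalues of H: 3.3153, 15.6847.
Both eigenvalues > 0, so H is positive definite -> x* is a strict local min.

min


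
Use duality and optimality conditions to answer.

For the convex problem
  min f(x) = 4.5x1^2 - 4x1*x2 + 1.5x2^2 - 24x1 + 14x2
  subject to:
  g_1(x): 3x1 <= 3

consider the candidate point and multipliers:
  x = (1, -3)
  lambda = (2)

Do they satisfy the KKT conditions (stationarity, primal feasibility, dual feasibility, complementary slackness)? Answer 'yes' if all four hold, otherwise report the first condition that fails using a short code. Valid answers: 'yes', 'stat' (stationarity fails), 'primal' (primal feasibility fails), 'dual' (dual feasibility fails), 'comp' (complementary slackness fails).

Gradient of f: grad f(x) = Q x + c = (-3, 1)
Constraint values g_i(x) = a_i^T x - b_i:
  g_1((1, -3)) = 0
Stationarity residual: grad f(x) + sum_i lambda_i a_i = (3, 1)
  -> stationarity FAILS
Primal feasibility (all g_i <= 0): OK
Dual feasibility (all lambda_i >= 0): OK
Complementary slackness (lambda_i * g_i(x) = 0 for all i): OK

Verdict: the first failing condition is stationarity -> stat.

stat


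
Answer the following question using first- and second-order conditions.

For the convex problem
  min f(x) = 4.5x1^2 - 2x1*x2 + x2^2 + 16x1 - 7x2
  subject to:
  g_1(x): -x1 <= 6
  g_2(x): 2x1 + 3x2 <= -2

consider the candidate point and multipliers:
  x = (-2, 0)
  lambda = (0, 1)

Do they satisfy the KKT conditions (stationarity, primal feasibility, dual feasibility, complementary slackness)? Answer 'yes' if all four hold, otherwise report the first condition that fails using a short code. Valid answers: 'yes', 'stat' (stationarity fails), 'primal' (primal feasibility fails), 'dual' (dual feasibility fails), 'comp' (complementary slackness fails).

Gradient of f: grad f(x) = Q x + c = (-2, -3)
Constraint values g_i(x) = a_i^T x - b_i:
  g_1((-2, 0)) = -4
  g_2((-2, 0)) = -2
Stationarity residual: grad f(x) + sum_i lambda_i a_i = (0, 0)
  -> stationarity OK
Primal feasibility (all g_i <= 0): OK
Dual feasibility (all lambda_i >= 0): OK
Complementary slackness (lambda_i * g_i(x) = 0 for all i): FAILS

Verdict: the first failing condition is complementary_slackness -> comp.

comp


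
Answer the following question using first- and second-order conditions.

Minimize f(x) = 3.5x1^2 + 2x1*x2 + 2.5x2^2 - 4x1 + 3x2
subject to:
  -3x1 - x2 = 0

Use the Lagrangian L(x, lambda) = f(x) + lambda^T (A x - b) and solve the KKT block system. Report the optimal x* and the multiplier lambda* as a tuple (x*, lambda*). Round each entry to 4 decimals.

Form the Lagrangian:
  L(x, lambda) = (1/2) x^T Q x + c^T x + lambda^T (A x - b)
Stationarity (grad_x L = 0): Q x + c + A^T lambda = 0.
Primal feasibility: A x = b.

This gives the KKT block system:
  [ Q   A^T ] [ x     ]   [-c ]
  [ A    0  ] [ lambda ] = [ b ]

Solving the linear system:
  x*      = (0.325, -0.975)
  lambda* = (-1.225)
  f(x*)   = -2.1125

x* = (0.325, -0.975), lambda* = (-1.225)


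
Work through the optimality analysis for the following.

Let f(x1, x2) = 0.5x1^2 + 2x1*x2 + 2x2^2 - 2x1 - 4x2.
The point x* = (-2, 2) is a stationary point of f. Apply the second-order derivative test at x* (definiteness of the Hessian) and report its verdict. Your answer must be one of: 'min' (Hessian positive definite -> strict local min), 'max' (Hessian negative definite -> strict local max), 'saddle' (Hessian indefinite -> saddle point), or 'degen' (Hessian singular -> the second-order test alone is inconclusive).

Compute the Hessian H = grad^2 f:
  H = [[1, 2], [2, 4]]
Verify stationarity: grad f(x*) = H x* + g = (0, 0).
Eigenvalues of H: 0, 5.
H has a zero eigenvalue (singular; positive semidefinite but not definite), so H is neither positive definite, negative definite, nor indefinite. The second-order test alone is inconclusive -> degen.
(Indeed, f is constant along the null direction of H through x*, so x* is not a strict local extremum.)

degen


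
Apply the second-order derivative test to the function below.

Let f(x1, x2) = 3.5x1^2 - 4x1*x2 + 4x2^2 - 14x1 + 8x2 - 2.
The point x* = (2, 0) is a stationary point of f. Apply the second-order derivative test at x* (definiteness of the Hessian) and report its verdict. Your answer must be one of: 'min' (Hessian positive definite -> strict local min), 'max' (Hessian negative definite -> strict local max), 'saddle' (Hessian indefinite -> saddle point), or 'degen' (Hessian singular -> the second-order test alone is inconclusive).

Compute the Hessian H = grad^2 f:
  H = [[7, -4], [-4, 8]]
Verify stationarity: grad f(x*) = H x* + g = (0, 0).
Eigenvalues of H: 3.4689, 11.5311.
Both eigenvalues > 0, so H is positive definite -> x* is a strict local min.

min


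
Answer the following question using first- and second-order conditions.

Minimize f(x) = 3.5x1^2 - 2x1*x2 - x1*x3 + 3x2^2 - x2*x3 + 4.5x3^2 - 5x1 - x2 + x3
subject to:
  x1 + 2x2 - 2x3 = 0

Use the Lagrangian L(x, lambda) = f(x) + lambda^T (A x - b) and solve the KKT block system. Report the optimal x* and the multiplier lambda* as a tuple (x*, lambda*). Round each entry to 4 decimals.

Form the Lagrangian:
  L(x, lambda) = (1/2) x^T Q x + c^T x + lambda^T (A x - b)
Stationarity (grad_x L = 0): Q x + c + A^T lambda = 0.
Primal feasibility: A x = b.

This gives the KKT block system:
  [ Q   A^T ] [ x     ]   [-c ]
  [ A    0  ] [ lambda ] = [ b ]

Solving the linear system:
  x*      = (0.5506, -0.0424, 0.2329)
  lambda* = (1.2941)
  f(x*)   = -1.2388

x* = (0.5506, -0.0424, 0.2329), lambda* = (1.2941)
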